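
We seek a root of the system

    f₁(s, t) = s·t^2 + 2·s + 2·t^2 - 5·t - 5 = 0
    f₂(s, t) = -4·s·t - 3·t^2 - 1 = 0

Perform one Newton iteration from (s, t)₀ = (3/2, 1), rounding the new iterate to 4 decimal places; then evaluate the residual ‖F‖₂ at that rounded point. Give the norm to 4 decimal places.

9.6706

At (3/2, 1): F = (-3.5000, -10.0000).
Jacobian J = [[t^2 + 2, 2·s·t + 4·t - 5], [-4·t, -4·s - 6·t]].
At the point, J = [[3.0000, 2.0000], [-4.0000, -12.0000]] (det J = -28.0000).
Solving J·Δ = −F gives Δ = (2.2143, -1.5714).
Then the next iterate is (s, t)₁ = (3.7143, -0.5714).
Re-evaluating at (3.7143, -0.5714): F = (7.151307, 6.509910), so ‖F‖₂ = 9.6706.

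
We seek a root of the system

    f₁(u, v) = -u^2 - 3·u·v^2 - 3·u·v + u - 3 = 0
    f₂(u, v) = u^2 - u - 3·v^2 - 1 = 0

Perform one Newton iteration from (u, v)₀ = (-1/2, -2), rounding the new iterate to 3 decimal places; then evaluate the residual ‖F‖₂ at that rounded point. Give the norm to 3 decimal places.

At (-1/2, -2): F = (-0.750, -12.250).
Jacobian J = [[-2·u - 3·v^2 - 3·v + 1, -6·u·v - 3·u], [2·u - 1, -6·v]].
At the point, J = [[-4.000, -4.500], [-2.000, 12.000]] (det J = -57.000).
Solving J·Δ = −F gives Δ = (-1.125, 0.833).
Then the next iterate is (u, v)₁ = (-1.625, -1.167).
Re-evaluating at (-1.625, -1.167): F = (-6.31554, -0.82004), so ‖F‖₂ = 6.369.

6.369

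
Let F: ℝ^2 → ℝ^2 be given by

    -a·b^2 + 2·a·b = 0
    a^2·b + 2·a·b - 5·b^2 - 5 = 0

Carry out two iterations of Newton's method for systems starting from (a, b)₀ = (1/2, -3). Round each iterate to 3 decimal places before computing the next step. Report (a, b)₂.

(0.526, -0.220)

At (1/2, -3): F = (-7.500, -53.750).
Jacobian J = [[-b^2 + 2·b, -2·a·b + 2·a], [2·a·b + 2·b, a^2 + 2·a - 10·b]].
At the point, J = [[-15.000, 4.000], [-9.000, 31.250]] (det J = -432.750).
Solving J·Δ = −F gives Δ = (-0.045, 1.707).
Then the next iterate is (a, b)₁ = (0.455, -1.293).
Round to (0.455, -1.293) and repeat: F = (-1.93732, -14.80356), J = [[-4.25785, 2.08663], [-3.76263, 14.04702]].
Δ = (0.071, 1.073), so (a, b)₂ = (0.526, -0.220).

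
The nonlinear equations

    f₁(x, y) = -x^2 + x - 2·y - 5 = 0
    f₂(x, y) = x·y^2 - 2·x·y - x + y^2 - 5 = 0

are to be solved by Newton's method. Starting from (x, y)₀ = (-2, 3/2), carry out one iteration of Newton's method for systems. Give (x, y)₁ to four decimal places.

(6.3333, 15.3333)

At (-2, 3/2): F = (-14.0000, 0.7500).
Jacobian J = [[-2·x + 1, -2], [y^2 - 2·y - 1, 2·x·y - 2·x + 2·y]].
At the point, J = [[5.0000, -2.0000], [-1.7500, 1.0000]] (det J = 1.5000).
Solving J·Δ = −F gives Δ = (8.3333, 13.8333).
Then the next iterate is (x, y)₁ = (6.3333, 15.3333).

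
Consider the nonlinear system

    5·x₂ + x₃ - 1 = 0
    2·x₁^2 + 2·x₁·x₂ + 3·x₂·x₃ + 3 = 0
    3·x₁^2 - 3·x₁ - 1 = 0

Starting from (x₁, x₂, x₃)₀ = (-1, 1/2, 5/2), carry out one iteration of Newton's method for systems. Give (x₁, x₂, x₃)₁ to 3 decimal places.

(-0.444, 0.542, -1.708)

At (-1, 1/2, 5/2): F = (4.000, 7.750, 5.000).
Jacobian J = [[0, 5, 1], [4·x₁ + 2·x₂, 2·x₁ + 3·x₃, 3·x₂], [6·x₁ - 3, 0, 0]].
At the point, J = [[0.000, 5.000, 1.000], [-3.000, 5.500, 1.500], [-9.000, 0.000, 0.000]] (det J = -18.000).
Solving J·Δ = −F gives Δ = (0.556, 0.042, -4.208).
Then the next iterate is (x₁, x₂, x₃)₁ = (-0.444, 0.542, -1.708).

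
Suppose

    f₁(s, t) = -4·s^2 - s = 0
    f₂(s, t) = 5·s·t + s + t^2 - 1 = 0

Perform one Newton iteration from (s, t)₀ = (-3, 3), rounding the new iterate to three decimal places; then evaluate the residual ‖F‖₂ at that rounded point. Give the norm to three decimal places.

At (-3, 3): F = (-33.000, -40.000).
Jacobian J = [[-8·s - 1, 0], [5·t + 1, 5·s + 2·t]].
At the point, J = [[23.000, 0.000], [16.000, -9.000]] (det J = -207.000).
Solving J·Δ = −F gives Δ = (1.435, -1.894).
Then the next iterate is (s, t)₁ = (-1.565, 1.106).
Re-evaluating at (-1.565, 1.106): F = (-8.23190, -9.99621), so ‖F‖₂ = 12.949.

12.949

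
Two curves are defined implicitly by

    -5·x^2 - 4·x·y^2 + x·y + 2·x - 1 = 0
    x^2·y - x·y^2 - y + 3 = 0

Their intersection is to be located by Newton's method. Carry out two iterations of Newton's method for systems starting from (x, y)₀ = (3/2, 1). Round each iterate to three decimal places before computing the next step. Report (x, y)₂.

At (3/2, 1): F = (-13.750, 2.750).
Jacobian J = [[-10·x - 4·y^2 + y + 2, -8·x·y + x], [2·x·y - y^2, x^2 - 2·x·y - 1]].
At the point, J = [[-16.000, -10.500], [2.000, -1.750]] (det J = 49.000).
Solving J·Δ = −F gives Δ = (-1.080, 0.337).
Then the next iterate is (x, y)₁ = (0.420, 1.337).
Round to (0.420, 1.337) and repeat: F = (-3.48358, 1.14807), J = [[-8.01328, -4.07232], [-0.66449, -1.94668]].
Δ = (-0.889, 0.893), so (x, y)₂ = (-0.469, 2.230).

(-0.469, 2.230)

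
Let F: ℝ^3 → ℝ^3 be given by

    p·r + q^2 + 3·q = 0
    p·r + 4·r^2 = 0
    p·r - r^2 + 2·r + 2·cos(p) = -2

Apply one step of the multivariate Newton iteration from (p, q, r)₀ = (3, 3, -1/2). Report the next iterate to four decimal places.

(1.4850, 0.9967, -0.2425)

At (3, 3, -1/2): F = (16.5000, -0.5000, -2.729985).
Jacobian J = [[r, 2·q + 3, p], [r, 0, p + 8·r], [r - 2·sin(p), 0, p - 2·r + 2]].
At the point, J = [[-0.5000, 9.0000, 3.0000], [-0.5000, 0.0000, -1.0000], [-0.782240, 0.0000, 6.0000]] (det J = 34.040160).
Solving J·Δ = −F gives Δ = (-1.5150, -2.0033, 0.2575).
Then the next iterate is (p, q, r)₁ = (1.4850, 0.9967, -0.2425).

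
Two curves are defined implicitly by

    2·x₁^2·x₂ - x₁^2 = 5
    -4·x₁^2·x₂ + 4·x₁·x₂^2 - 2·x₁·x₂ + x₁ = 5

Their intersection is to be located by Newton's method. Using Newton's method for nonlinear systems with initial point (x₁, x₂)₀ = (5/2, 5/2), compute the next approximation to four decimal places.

At (5/2, 5/2): F = (20.0000, -15.0000).
Jacobian J = [[4·x₁·x₂ - 2·x₁, 2·x₁^2], [-8·x₁·x₂ + 4·x₂^2 - 2·x₂ + 1, -4·x₁^2 + 8·x₁·x₂ - 2·x₁]].
At the point, J = [[20.0000, 12.5000], [-29.0000, 20.0000]] (det J = 762.5000).
Solving J·Δ = −F gives Δ = (-0.7705, -0.3672).
Then the next iterate is (x₁, x₂)₁ = (1.7295, 2.1328).

(1.7295, 2.1328)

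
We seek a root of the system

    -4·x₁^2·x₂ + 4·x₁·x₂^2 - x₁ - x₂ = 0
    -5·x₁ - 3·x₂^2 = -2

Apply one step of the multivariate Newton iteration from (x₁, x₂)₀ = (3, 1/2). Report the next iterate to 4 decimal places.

(-0.2388, 1.3146)

At (3, 1/2): F = (-18.5000, -13.7500).
Jacobian J = [[-8·x₁·x₂ + 4·x₂^2 - 1, -4·x₁^2 + 8·x₁·x₂ - 1], [-5, -6·x₂]].
At the point, J = [[-12.0000, -25.0000], [-5.0000, -3.0000]] (det J = -89.0000).
Solving J·Δ = −F gives Δ = (-3.2388, 0.8146).
Then the next iterate is (x₁, x₂)₁ = (-0.2388, 1.3146).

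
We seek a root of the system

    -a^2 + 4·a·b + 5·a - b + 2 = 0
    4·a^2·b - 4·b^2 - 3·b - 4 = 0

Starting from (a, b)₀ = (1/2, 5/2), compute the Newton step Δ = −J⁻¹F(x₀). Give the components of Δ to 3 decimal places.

(-0.360, -1.709)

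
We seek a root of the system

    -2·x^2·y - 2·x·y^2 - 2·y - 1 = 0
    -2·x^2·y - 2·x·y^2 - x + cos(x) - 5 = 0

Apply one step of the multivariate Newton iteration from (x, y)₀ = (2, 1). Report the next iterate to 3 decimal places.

At (2, 1): F = (-15.000, -19.41615).
Jacobian J = [[-4·x·y - 2·y^2, -2·x^2 - 4·x·y - 2], [-4·x·y - 2·y^2 - sin(x) - 1, -2·x^2 - 4·x·y]].
At the point, J = [[-10.000, -18.000], [-11.90930, -16.000]] (det J = -54.36735).
Solving J·Δ = −F gives Δ = (-2.014, 0.286).
Then the next iterate is (x, y)₁ = (-0.014, 1.286).

(-0.014, 1.286)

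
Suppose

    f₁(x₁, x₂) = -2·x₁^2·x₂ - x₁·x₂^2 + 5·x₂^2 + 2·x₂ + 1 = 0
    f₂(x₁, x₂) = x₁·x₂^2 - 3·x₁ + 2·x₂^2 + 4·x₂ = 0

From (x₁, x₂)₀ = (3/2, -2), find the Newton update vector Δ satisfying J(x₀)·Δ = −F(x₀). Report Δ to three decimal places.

(-2.760, -0.126)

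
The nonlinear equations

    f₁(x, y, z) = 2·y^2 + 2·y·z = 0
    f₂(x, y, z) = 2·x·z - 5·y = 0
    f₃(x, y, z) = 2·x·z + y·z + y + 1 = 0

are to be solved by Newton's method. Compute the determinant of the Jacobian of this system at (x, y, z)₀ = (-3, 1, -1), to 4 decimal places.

-16.0000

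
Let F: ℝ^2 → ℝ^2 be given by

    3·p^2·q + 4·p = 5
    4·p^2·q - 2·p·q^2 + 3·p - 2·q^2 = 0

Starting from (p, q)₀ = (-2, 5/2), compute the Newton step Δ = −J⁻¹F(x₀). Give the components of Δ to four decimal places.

(-1.4146, -4.4817)

At (-2, 5/2): F = (17.0000, 46.5000).
Jacobian J = [[6·p·q + 4, 3·p^2], [8·p·q - 2·q^2 + 3, 4·p^2 - 4·p·q - 4·q]].
At the point, J = [[-26.0000, 12.0000], [-49.5000, 26.0000]] (det J = -82.0000).
Solving J·Δ = −F gives Δ = (-1.4146, -4.4817).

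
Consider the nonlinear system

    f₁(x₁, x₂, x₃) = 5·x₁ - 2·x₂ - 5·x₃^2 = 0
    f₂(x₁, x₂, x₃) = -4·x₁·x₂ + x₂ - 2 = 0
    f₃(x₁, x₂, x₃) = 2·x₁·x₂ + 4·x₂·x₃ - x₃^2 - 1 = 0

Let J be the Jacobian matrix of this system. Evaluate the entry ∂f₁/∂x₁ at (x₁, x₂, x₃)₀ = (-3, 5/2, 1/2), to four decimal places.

∂f₁/∂x₁ = 5.
At (-3, 5/2, 1/2) this is 5.0000.

5.0000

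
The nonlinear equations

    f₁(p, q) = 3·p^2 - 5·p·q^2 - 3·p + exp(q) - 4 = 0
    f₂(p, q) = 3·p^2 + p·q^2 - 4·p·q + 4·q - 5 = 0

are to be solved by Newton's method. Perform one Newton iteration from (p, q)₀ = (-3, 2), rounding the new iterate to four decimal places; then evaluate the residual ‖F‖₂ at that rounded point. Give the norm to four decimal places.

At (-3, 2): F = (99.389056, 42.0000).
Jacobian J = [[6·p - 5·q^2 - 3, -10·p·q + exp(q)], [6·p + q^2 - 4·q, 2·p·q - 4·p + 4]].
At the point, J = [[-41.0000, 67.389056], [-22.0000, 4.0000]] (det J = 1318.559234).
Solving J·Δ = −F gives Δ = (1.8450, -0.3523).
Then the next iterate is (p, q)₁ = (-1.1550, 1.6477).
Re-evaluating at (-1.1550, 1.6477): F = (24.340728, 10.069522), so ‖F‖₂ = 26.3413.

26.3413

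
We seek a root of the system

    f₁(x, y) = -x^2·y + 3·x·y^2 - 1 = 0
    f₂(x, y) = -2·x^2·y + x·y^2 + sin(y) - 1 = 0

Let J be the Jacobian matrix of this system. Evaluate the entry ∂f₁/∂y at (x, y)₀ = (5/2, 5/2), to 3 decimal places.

31.250

∂f₁/∂y = -x^2 + 6·x·y.
At (5/2, 5/2) this is 31.250.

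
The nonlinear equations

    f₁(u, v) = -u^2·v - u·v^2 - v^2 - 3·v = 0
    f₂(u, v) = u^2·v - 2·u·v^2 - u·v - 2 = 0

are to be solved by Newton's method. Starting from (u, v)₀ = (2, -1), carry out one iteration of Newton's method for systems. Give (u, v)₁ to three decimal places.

(0.720, -0.840)

At (2, -1): F = (4.000, -8.000).
Jacobian J = [[-2·u·v - v^2, -u^2 - 2·u·v - 2·v - 3], [2·u·v - 2·v^2 - v, u^2 - 4·u·v - u]].
At the point, J = [[3.000, -1.000], [-5.000, 10.000]] (det J = 25.000).
Solving J·Δ = −F gives Δ = (-1.280, 0.160).
Then the next iterate is (u, v)₁ = (0.720, -0.840).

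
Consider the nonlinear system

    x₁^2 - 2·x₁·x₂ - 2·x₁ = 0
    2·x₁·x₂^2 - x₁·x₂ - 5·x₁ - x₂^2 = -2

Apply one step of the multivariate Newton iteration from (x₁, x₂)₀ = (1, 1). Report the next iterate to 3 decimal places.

(0.100, 0.400)

At (1, 1): F = (-3.000, -3.000).
Jacobian J = [[2·x₁ - 2·x₂ - 2, -2·x₁], [2·x₂^2 - x₂ - 5, 4·x₁·x₂ - x₁ - 2·x₂]].
At the point, J = [[-2.000, -2.000], [-4.000, 1.000]] (det J = -10.000).
Solving J·Δ = −F gives Δ = (-0.900, -0.600).
Then the next iterate is (x₁, x₂)₁ = (0.100, 0.400).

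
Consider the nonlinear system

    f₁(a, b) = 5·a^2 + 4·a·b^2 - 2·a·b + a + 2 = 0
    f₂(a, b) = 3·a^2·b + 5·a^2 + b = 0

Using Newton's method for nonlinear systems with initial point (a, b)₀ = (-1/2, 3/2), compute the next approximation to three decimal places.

(-0.070, 1.622)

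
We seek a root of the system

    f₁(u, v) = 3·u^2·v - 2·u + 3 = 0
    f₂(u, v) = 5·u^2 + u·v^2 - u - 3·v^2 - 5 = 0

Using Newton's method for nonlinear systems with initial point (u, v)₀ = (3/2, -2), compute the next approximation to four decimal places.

(1.1995, -0.8903)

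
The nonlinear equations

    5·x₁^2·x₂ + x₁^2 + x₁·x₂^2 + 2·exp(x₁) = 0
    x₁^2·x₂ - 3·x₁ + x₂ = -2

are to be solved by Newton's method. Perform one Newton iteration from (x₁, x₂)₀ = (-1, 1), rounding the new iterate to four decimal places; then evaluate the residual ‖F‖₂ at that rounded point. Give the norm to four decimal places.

At (-1, 1): F = (5.735759, 7.0000).
Jacobian J = [[10·x₁·x₂ + 2·x₁ + x₂^2 + 2·exp(x₁), 5·x₁^2 + 2·x₁·x₂], [2·x₁·x₂ - 3, x₁^2 + 1]].
At the point, J = [[-10.264241, 3.0000], [-5.0000, 2.0000]] (det J = -5.528482).
Solving J·Δ = −F gives Δ = (-1.7235, -7.8088).
Then the next iterate is (x₁, x₂)₁ = (-2.7235, -6.8088).
Re-evaluating at (-2.7235, -6.8088): F = (-371.231802, -47.142249), so ‖F‖₂ = 374.2131.

374.2131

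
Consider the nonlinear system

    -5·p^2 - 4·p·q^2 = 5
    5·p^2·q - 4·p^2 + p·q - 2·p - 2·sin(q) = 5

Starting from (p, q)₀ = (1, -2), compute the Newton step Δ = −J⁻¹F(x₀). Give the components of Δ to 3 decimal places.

(-0.482, 0.841)

At (1, -2): F = (-26.000, -21.18141).
Jacobian J = [[-10·p - 4·q^2, -8·p·q], [10·p·q - 8·p + q - 2, 5·p^2 + p - 2·cos(q)]].
At the point, J = [[-26.000, 16.000], [-32.000, 6.83229]] (det J = 334.36036).
Solving J·Δ = −F gives Δ = (-0.482, 0.841).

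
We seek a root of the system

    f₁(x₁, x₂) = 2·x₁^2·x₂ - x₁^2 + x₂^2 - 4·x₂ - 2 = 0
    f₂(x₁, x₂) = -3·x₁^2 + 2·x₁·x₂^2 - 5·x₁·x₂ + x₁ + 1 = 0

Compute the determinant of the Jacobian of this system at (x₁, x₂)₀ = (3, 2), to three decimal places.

504.000

J = [[4·x₁·x₂ - 2·x₁, 2·x₁^2 + 2·x₂ - 4], [-6·x₁ + 2·x₂^2 - 5·x₂ + 1, 4·x₁·x₂ - 5·x₁]].
At the point, J = [[18.000, 18.000], [-19.000, 9.000]].
det J = 504.000.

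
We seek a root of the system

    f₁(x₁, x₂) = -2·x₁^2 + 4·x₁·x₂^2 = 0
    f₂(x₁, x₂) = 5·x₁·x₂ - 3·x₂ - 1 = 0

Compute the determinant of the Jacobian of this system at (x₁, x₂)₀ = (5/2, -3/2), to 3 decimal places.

-234.500

J = [[-4·x₁ + 4·x₂^2, 8·x₁·x₂], [5·x₂, 5·x₁ - 3]].
At the point, J = [[-1.000, -30.000], [-7.500, 9.500]].
det J = -234.500.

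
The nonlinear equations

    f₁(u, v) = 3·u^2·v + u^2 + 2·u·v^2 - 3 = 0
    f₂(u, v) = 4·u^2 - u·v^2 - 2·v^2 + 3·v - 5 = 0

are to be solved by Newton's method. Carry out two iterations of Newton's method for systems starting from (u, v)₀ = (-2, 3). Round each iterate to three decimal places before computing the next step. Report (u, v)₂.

(-0.987, 0.946)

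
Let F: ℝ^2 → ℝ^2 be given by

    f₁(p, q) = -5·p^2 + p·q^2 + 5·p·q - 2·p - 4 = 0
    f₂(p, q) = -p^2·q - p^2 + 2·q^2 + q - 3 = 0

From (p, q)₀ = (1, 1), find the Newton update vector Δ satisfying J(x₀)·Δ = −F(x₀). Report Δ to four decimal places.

At (1, 1): F = (-5.0000, -2.0000).
Jacobian J = [[-10·p + q^2 + 5·q - 2, 2·p·q + 5·p], [-2·p·q - 2·p, -p^2 + 4·q + 1]].
At the point, J = [[-6.0000, 7.0000], [-4.0000, 4.0000]] (det J = 4.0000).
Solving J·Δ = −F gives Δ = (1.5000, 2.0000).

(1.5000, 2.0000)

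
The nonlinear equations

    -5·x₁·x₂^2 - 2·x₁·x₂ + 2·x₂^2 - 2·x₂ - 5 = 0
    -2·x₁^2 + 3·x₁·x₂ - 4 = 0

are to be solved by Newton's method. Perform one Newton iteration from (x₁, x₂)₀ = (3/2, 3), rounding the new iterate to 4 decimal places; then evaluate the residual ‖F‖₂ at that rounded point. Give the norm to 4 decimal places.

At (3/2, 3): F = (-69.5000, 5.0000).
Jacobian J = [[-5·x₂^2 - 2·x₂, -10·x₁·x₂ - 2·x₁ + 4·x₂ - 2], [-4·x₁ + 3·x₂, 3·x₁]].
At the point, J = [[-51.0000, -38.0000], [3.0000, 4.5000]] (det J = -115.5000).
Solving J·Δ = −F gives Δ = (-1.0628, -0.4026).
Then the next iterate is (x₁, x₂)₁ = (0.4372, 2.5974).
Re-evaluating at (0.4372, 2.5974): F = (-13.720813, -0.975538), so ‖F‖₂ = 13.7554.

13.7554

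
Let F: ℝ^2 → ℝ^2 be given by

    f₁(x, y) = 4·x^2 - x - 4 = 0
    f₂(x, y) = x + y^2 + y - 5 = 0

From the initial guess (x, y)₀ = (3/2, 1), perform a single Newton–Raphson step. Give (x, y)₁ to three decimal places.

(1.182, 1.606)

At (3/2, 1): F = (3.500, -1.500).
Jacobian J = [[8·x - 1, 0], [1, 2·y + 1]].
At the point, J = [[11.000, 0.000], [1.000, 3.000]] (det J = 33.000).
Solving J·Δ = −F gives Δ = (-0.318, 0.606).
Then the next iterate is (x, y)₁ = (1.182, 1.606).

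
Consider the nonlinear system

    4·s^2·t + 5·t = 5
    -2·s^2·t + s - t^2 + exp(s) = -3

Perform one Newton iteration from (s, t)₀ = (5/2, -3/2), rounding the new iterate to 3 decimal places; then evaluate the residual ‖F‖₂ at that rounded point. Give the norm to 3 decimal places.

20.575

At (5/2, -3/2): F = (-50.000, 34.18249).
Jacobian J = [[8·s·t, 4·s^2 + 5], [-4·s·t + exp(s) + 1, -2·s^2 - 2·t]].
At the point, J = [[-30.000, 30.000], [28.18249, -9.500]] (det J = -560.47482).
Solving J·Δ = −F gives Δ = (-0.982, 0.685).
Then the next iterate is (s, t)₁ = (1.518, -0.815).
Re-evaluating at (1.518, -0.815): F = (-16.58710, 12.17291), so ‖F‖₂ = 20.575.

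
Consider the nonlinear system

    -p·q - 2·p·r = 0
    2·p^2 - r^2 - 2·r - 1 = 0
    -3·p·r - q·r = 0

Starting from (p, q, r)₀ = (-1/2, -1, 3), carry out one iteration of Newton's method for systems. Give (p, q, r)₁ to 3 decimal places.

(-0.353, -0.585, 1.026)

At (-1/2, -1, 3): F = (2.500, -15.500, 7.500).
Jacobian J = [[-q - 2·r, -p, -2·p], [4·p, 0, -2·r - 2], [-3·r, -r, -3·p - q]].
At the point, J = [[-5.000, 0.500, 1.000], [-2.000, 0.000, -8.000], [-9.000, -3.000, 2.500]] (det J = 164.500).
Solving J·Δ = −F gives Δ = (0.147, 0.415, -1.974).
Then the next iterate is (p, q, r)₁ = (-0.353, -0.585, 1.026).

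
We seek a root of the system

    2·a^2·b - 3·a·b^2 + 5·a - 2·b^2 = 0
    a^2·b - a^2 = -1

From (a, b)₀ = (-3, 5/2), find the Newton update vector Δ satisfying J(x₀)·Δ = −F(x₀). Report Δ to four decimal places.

At (-3, 5/2): F = (73.7500, 14.5000).
Jacobian J = [[4·a·b - 3·b^2 + 5, 2·a^2 - 6·a·b - 4·b], [2·a·b - 2·a, a^2]].
At the point, J = [[-43.7500, 53.0000], [-9.0000, 9.0000]] (det J = 83.2500).
Solving J·Δ = −F gives Δ = (1.2583, -0.3529).

(1.2583, -0.3529)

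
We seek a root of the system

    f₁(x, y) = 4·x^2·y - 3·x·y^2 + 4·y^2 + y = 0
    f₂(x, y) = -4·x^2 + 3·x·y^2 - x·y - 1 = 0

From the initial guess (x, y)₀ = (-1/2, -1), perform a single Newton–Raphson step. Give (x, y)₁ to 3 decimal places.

At (-1/2, -1): F = (3.500, -4.000).
Jacobian J = [[8·x·y - 3·y^2, 4·x^2 - 6·x·y + 8·y + 1], [-8·x + 3·y^2 - y, 6·x·y - x]].
At the point, J = [[1.000, -9.000], [8.000, 3.500]] (det J = 75.500).
Solving J·Δ = −F gives Δ = (0.315, 0.424).
Then the next iterate is (x, y)₁ = (-0.185, -0.576).

(-0.185, -0.576)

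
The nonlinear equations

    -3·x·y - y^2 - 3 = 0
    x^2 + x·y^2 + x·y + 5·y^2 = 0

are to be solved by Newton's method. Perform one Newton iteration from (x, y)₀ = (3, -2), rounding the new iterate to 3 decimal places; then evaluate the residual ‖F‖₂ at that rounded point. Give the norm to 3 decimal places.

10.058

At (3, -2): F = (11.000, 35.000).
Jacobian J = [[-3·y, -3·x - 2·y], [2·x + y^2 + y, 2·x·y + x + 10·y]].
At the point, J = [[6.000, -5.000], [8.000, -29.000]] (det J = -134.000).
Solving J·Δ = −F gives Δ = (-1.075, 0.910).
Then the next iterate is (x, y)₁ = (1.925, -1.090).
Re-evaluating at (1.925, -1.090): F = (2.10665, 9.83497), so ‖F‖₂ = 10.058.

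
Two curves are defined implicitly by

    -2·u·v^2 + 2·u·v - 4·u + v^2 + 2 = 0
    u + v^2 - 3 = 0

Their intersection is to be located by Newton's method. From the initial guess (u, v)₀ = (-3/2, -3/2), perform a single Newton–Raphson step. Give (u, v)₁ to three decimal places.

At (-3/2, -3/2): F = (21.500, -2.250).
Jacobian J = [[-2·v^2 + 2·v - 4, -4·u·v + 2·u + 2·v], [1, 2·v]].
At the point, J = [[-11.500, -15.000], [1.000, -3.000]] (det J = 49.500).
Solving J·Δ = −F gives Δ = (1.985, -0.088).
Then the next iterate is (u, v)₁ = (0.485, -1.588).

(0.485, -1.588)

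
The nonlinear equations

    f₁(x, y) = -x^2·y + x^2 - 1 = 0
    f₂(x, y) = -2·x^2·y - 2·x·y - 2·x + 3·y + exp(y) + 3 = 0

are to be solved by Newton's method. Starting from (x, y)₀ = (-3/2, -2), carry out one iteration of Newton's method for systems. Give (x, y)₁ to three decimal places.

(-1.058, -1.213)

At (-3/2, -2): F = (5.750, 3.13534).
Jacobian J = [[-2·x·y + 2·x, -x^2], [-4·x·y - 2·y - 2, -2·x^2 - 2·x + exp(y) + 3]].
At the point, J = [[-9.000, -2.250], [-10.000, 1.63534]] (det J = -37.21802).
Solving J·Δ = −F gives Δ = (0.442, 0.787).
Then the next iterate is (x, y)₁ = (-1.058, -1.213).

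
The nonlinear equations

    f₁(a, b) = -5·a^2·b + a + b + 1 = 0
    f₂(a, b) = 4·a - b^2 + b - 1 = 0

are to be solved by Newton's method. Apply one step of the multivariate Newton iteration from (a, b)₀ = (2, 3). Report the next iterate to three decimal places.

(1.221, 2.577)

At (2, 3): F = (-54.000, 1.000).
Jacobian J = [[-10·a·b + 1, -5·a^2 + 1], [4, -2·b + 1]].
At the point, J = [[-59.000, -19.000], [4.000, -5.000]] (det J = 371.000).
Solving J·Δ = −F gives Δ = (-0.779, -0.423).
Then the next iterate is (a, b)₁ = (1.221, 2.577).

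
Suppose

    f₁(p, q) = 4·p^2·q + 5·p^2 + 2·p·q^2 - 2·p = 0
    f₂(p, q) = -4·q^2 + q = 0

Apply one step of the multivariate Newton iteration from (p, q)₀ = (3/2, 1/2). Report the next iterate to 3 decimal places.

At (3/2, 1/2): F = (13.500, -0.500).
Jacobian J = [[8·p·q + 10·p + 2·q^2 - 2, 4·p^2 + 4·p·q], [0, -8·q + 1]].
At the point, J = [[19.500, 12.000], [0.000, -3.000]] (det J = -58.500).
Solving J·Δ = −F gives Δ = (-0.590, -0.167).
Then the next iterate is (p, q)₁ = (0.910, 0.333).

(0.910, 0.333)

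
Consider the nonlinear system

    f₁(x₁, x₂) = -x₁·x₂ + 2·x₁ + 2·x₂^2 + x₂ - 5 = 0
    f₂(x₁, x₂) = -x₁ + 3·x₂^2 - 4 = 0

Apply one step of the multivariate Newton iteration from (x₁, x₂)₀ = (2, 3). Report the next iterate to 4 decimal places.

(5.0000, 2.0000)

At (2, 3): F = (14.0000, 21.0000).
Jacobian J = [[-x₂ + 2, -x₁ + 4·x₂ + 1], [-1, 6·x₂]].
At the point, J = [[-1.0000, 11.0000], [-1.0000, 18.0000]] (det J = -7.0000).
Solving J·Δ = −F gives Δ = (3.0000, -1.0000).
Then the next iterate is (x₁, x₂)₁ = (5.0000, 2.0000).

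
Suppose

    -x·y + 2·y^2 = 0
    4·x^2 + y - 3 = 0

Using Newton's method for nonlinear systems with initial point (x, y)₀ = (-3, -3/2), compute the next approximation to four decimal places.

At (-3, -3/2): F = (0.0000, 31.5000).
Jacobian J = [[-y, -x + 4·y], [8·x, 1]].
At the point, J = [[1.5000, -3.0000], [-24.0000, 1.0000]] (det J = -70.5000).
Solving J·Δ = −F gives Δ = (1.3404, 0.6702).
Then the next iterate is (x, y)₁ = (-1.6596, -0.8298).

(-1.6596, -0.8298)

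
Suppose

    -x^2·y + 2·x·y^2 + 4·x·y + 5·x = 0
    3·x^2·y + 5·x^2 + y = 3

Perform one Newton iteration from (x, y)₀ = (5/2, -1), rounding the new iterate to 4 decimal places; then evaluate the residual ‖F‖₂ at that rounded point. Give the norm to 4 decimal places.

4.0507

At (5/2, -1): F = (13.7500, 8.5000).
Jacobian J = [[-2·x·y + 2·y^2 + 4·y + 5, -x^2 + 4·x·y + 4·x], [6·x·y + 10·x, 3·x^2 + 1]].
At the point, J = [[8.0000, -6.2500], [10.0000, 19.7500]] (det J = 220.5000).
Solving J·Δ = −F gives Δ = (-1.4725, 0.3152).
Then the next iterate is (x, y)₁ = (1.0275, -0.6848).
Re-evaluating at (1.0275, -0.6848): F = (4.009648, -0.574964), so ‖F‖₂ = 4.0507.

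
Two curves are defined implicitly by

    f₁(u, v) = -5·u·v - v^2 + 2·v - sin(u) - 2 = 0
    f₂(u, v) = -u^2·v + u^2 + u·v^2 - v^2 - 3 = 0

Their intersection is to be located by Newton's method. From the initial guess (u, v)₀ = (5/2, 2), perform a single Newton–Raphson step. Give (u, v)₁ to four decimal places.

(-0.7971, 2.1883)

At (5/2, 2): F = (-27.598472, -3.2500).
Jacobian J = [[-5·v - cos(u), -5·u - 2·v + 2], [-2·u·v + 2·u + v^2, -u^2 + 2·u·v - 2·v]].
At the point, J = [[-9.198856, -14.5000], [-1.0000, -0.2500]] (det J = -12.200286).
Solving J·Δ = −F gives Δ = (-3.2971, 0.1883).
Then the next iterate is (u, v)₁ = (-0.7971, 2.1883).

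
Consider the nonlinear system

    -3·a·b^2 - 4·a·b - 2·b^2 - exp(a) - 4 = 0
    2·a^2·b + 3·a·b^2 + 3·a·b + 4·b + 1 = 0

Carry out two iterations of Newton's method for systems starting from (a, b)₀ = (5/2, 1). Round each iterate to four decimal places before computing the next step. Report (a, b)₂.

At (5/2, 1): F = (-35.682494, 32.5000).
Jacobian J = [[-3·b^2 - 4·b - exp(a), -6·a·b - 4·a - 4·b], [4·a·b + 3·b^2 + 3·b, 2·a^2 + 6·a·b + 3·a + 4]].
At the point, J = [[-19.182494, -29.0000], [16.0000, 39.0000]] (det J = -284.117264).
Solving J·Δ = −F gives Δ = (-1.5807, -0.1848).
Then the next iterate is (a, b)₁ = (0.9193, 0.8152).
Round to (0.9193, 0.8152) and repeat: F = (-12.667055, 9.719677), J = [[-7.761988, -11.434480], [7.436907, 12.944605]].
Δ = (-3.4220, 1.2151), so (a, b)₂ = (-2.5027, 2.0303).

(-2.5027, 2.0303)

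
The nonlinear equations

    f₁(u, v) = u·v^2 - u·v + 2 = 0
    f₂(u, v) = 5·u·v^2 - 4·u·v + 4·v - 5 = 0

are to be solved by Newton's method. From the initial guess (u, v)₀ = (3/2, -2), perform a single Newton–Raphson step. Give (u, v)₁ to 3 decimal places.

At (3/2, -2): F = (11.000, 29.000).
Jacobian J = [[v^2 - v, 2·u·v - u], [5·v^2 - 4·v, 10·u·v - 4·u + 4]].
At the point, J = [[6.000, -7.500], [28.000, -32.000]] (det J = 18.000).
Solving J·Δ = −F gives Δ = (7.472, 7.444).
Then the next iterate is (u, v)₁ = (8.972, 5.444).

(8.972, 5.444)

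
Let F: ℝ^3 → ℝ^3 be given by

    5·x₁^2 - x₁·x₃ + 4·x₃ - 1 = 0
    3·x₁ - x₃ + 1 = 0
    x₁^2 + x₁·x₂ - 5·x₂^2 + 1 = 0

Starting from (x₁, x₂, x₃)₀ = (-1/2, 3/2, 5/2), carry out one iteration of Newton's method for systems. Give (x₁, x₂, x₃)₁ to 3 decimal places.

At (-1/2, 3/2, 5/2): F = (11.500, -3.000, -10.750).
Jacobian J = [[10·x₁ - x₃, 0, -x₁ + 4], [3, 0, -1], [2·x₁ + x₂, x₁ - 10·x₂, 0]].
At the point, J = [[-7.500, 0.000, 4.500], [3.000, 0.000, -1.000], [0.500, -15.500, 0.000]] (det J = -93.000).
Solving J·Δ = −F gives Δ = (0.333, -0.683, -2.000).
Then the next iterate is (x₁, x₂, x₃)₁ = (-0.167, 0.817, 0.500).

(-0.167, 0.817, 0.500)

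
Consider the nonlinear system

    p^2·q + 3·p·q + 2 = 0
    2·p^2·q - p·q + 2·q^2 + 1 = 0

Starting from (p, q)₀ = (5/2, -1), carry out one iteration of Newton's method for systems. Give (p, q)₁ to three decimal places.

At (5/2, -1): F = (-11.750, -7.000).
Jacobian J = [[2·p·q + 3·q, p^2 + 3·p], [4·p·q - q, 2·p^2 - p + 4·q]].
At the point, J = [[-8.000, 13.750], [-9.000, 6.000]] (det J = 75.750).
Solving J·Δ = −F gives Δ = (-0.340, 0.657).
Then the next iterate is (p, q)₁ = (2.160, -0.343).

(2.160, -0.343)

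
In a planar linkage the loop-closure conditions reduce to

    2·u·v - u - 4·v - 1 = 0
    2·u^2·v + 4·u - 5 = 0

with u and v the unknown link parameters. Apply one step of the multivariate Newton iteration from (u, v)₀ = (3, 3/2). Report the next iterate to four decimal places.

At (3, 3/2): F = (-1.0000, 34.0000).
Jacobian J = [[2·v - 1, 2·u - 4], [4·u·v + 4, 2·u^2]].
At the point, J = [[2.0000, 2.0000], [22.0000, 18.0000]] (det J = -8.0000).
Solving J·Δ = −F gives Δ = (-10.7500, 11.2500).
Then the next iterate is (u, v)₁ = (-7.7500, 12.7500).

(-7.7500, 12.7500)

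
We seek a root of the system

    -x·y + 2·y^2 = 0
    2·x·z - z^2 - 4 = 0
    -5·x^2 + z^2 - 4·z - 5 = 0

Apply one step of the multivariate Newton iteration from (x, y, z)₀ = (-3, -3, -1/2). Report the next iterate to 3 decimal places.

(-1.500, -1.500, -1.050)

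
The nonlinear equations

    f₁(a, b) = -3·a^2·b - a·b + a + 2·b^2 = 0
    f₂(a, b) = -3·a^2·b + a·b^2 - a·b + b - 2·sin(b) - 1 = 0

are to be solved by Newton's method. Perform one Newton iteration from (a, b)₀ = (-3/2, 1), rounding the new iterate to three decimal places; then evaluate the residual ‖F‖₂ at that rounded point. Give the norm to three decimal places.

At (-3/2, 1): F = (-4.750, -8.43294).
Jacobian J = [[-6·a·b - b + 1, -3·a^2 - a + 4·b], [-6·a·b + b^2 - b, -3·a^2 + 2·a·b - a - 2·cos(b) + 1]].
At the point, J = [[9.000, -1.250], [9.000, -8.33060]] (det J = -63.72544).
Solving J·Δ = −F gives Δ = (0.456, -0.520).
Then the next iterate is (a, b)₁ = (-1.044, 0.480).
Re-evaluating at (-1.044, 0.480): F = (-1.65159, -2.75248), so ‖F‖₂ = 3.210.

3.210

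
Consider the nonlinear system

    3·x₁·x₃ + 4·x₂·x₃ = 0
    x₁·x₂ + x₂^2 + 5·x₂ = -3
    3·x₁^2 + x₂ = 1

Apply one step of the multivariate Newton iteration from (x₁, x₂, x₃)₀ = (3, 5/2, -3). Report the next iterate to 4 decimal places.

(1.5259, 0.5335, -1.9403)

At (3, 5/2, -3): F = (-57.0000, 29.2500, 28.5000).
Jacobian J = [[3·x₃, 4·x₃, 3·x₁ + 4·x₂], [x₂, x₁ + 2·x₂ + 5, 0], [6·x₁, 1, 0]].
At the point, J = [[-9.0000, -12.0000, 19.0000], [2.5000, 13.0000, 0.0000], [18.0000, 1.0000, 0.0000]] (det J = -4398.5000).
Solving J·Δ = −F gives Δ = (-1.4741, -1.9665, 1.0597).
Then the next iterate is (x₁, x₂, x₃)₁ = (1.5259, 0.5335, -1.9403).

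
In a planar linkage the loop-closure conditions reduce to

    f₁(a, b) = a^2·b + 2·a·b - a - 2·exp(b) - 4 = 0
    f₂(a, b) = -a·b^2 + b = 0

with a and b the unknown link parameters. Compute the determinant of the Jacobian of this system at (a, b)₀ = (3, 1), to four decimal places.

J = [[2·a·b + 2·b - 1, a^2 + 2·a - 2·exp(b)], [-b^2, -2·a·b + 1]].
At the point, J = [[7.0000, 9.563436], [-1.0000, -5.0000]].
det J = -25.4366.

-25.4366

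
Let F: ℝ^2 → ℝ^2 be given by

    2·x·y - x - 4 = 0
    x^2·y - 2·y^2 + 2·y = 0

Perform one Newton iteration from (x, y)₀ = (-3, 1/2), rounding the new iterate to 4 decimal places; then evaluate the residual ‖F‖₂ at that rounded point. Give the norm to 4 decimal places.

At (-3, 1/2): F = (-4.0000, 5.0000).
Jacobian J = [[2·y - 1, 2·x], [2·x·y, x^2 - 4·y + 2]].
At the point, J = [[0.0000, -6.0000], [-3.0000, 9.0000]] (det J = -18.0000).
Solving J·Δ = −F gives Δ = (-0.3333, -0.6667).
Then the next iterate is (x, y)₁ = (-3.3333, -0.1667).
Re-evaluating at (-3.3333, -0.1667): F = (0.444622, -2.241163), so ‖F‖₂ = 2.2848.

2.2848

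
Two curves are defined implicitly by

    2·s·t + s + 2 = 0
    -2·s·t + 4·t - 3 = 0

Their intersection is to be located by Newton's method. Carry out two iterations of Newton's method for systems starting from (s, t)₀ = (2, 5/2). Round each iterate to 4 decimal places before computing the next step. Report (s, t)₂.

(-29.8000, 7.7000)

At (2, 5/2): F = (14.0000, -3.0000).
Jacobian J = [[2·t + 1, 2·s], [-2·t, -2·s + 4]].
At the point, J = [[6.0000, 4.0000], [-5.0000, 0.0000]] (det J = 20.0000).
Solving J·Δ = −F gives Δ = (-0.6000, -2.6000).
Then the next iterate is (s, t)₁ = (1.4000, -0.1000).
Round to (1.4000, -0.1000) and repeat: F = (3.1200, -3.1200), J = [[0.8000, 2.8000], [0.2000, 1.2000]].
Δ = (-31.2000, 7.8000), so (s, t)₂ = (-29.8000, 7.7000).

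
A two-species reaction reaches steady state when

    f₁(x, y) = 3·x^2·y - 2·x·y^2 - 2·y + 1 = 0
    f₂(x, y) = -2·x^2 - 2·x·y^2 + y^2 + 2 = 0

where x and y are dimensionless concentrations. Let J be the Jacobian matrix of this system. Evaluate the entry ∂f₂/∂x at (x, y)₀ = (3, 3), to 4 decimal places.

∂f₂/∂x = -4·x - 2·y^2.
At (3, 3) this is -30.0000.

-30.0000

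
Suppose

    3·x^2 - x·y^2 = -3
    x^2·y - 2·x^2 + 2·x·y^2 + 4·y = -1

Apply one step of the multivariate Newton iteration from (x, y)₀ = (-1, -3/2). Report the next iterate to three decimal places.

At (-1, -3/2): F = (8.250, -13.000).
Jacobian J = [[6·x - y^2, -2·x·y], [2·x·y - 4·x + 2·y^2, x^2 + 4·x·y + 4]].
At the point, J = [[-8.250, -3.000], [11.500, 11.000]] (det J = -56.250).
Solving J·Δ = −F gives Δ = (0.920, 0.220).
Then the next iterate is (x, y)₁ = (-0.080, -1.280).

(-0.080, -1.280)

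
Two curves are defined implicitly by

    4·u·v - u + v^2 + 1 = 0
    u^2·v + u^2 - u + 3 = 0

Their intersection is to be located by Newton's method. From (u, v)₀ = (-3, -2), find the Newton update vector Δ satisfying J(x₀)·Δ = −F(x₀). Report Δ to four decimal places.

(240.0000, -133.0000)

At (-3, -2): F = (32.0000, -3.0000).
Jacobian J = [[4·v - 1, 4·u + 2·v], [2·u·v + 2·u - 1, u^2]].
At the point, J = [[-9.0000, -16.0000], [5.0000, 9.0000]] (det J = -1.0000).
Solving J·Δ = −F gives Δ = (240.0000, -133.0000).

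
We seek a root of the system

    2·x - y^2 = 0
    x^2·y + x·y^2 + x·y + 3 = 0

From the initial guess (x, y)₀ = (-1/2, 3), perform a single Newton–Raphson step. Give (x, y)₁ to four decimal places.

(-0.9000, 1.2000)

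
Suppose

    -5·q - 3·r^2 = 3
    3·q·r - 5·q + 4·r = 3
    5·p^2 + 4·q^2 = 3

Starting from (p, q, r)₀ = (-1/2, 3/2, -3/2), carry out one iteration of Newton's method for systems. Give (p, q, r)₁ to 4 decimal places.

At (-1/2, 3/2, -3/2): F = (-17.2500, -23.2500, 7.2500).
Jacobian J = [[0, -5, -6·r], [0, 3·r - 5, 3·q + 4], [10·p, 8·q, 0]].
At the point, J = [[0.0000, -5.0000, 9.0000], [0.0000, -9.5000, 8.5000], [-5.0000, 12.0000, 0.0000]] (det J = -215.0000).
Solving J·Δ = −F gives Δ = (-2.0453, -1.4564, 1.1076).
Then the next iterate is (p, q, r)₁ = (-2.5453, 0.0436, -0.3924).

(-2.5453, 0.0436, -0.3924)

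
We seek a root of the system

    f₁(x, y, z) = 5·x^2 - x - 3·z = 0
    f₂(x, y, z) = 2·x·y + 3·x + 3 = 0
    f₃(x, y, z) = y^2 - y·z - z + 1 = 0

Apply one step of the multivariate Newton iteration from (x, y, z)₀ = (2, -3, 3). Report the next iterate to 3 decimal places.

At (2, -3, 3): F = (9.000, -3.000, 16.000).
Jacobian J = [[10·x - 1, 0, -3], [2·y + 3, 2·x, 0], [0, 2·y - z, -y - 1]].
At the point, J = [[19.000, 0.000, -3.000], [-3.000, 4.000, 0.000], [0.000, -9.000, 2.000]] (det J = 71.000).
Solving J·Δ = −F gives Δ = (-2.577, -1.183, -13.324).
Then the next iterate is (x, y, z)₁ = (-0.577, -4.183, -10.324).

(-0.577, -4.183, -10.324)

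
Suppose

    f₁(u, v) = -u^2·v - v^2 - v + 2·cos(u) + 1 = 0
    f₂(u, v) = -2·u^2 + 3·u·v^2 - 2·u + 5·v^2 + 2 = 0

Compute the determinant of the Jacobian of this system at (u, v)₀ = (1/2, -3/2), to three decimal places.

-15.365

J = [[-2·u·v - 2·sin(u), -u^2 - 2·v - 1], [-4·u + 3·v^2 - 2, 6·u·v + 10·v]].
At the point, J = [[0.54115, 1.750], [2.750, -19.500]].
det J = -15.365.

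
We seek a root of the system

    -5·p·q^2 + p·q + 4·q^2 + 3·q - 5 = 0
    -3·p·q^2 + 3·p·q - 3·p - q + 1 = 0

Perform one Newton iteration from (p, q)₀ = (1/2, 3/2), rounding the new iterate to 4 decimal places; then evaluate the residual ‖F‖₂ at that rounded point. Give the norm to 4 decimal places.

At (1/2, 3/2): F = (3.6250, -3.1250).
Jacobian J = [[-5·q^2 + q, -10·p·q + p + 8·q + 3], [-3·q^2 + 3·q - 3, -6·p·q + 3·p - 1]].
At the point, J = [[-9.7500, 8.0000], [-5.2500, -4.0000]] (det J = 81.0000).
Solving J·Δ = −F gives Δ = (-0.1296, -0.6111).
Then the next iterate is (p, q)₁ = (0.3704, 0.8889).
Re-evaluating at (0.3704, 0.8889): F = (-0.306824, -0.890361), so ‖F‖₂ = 0.9417.

0.9417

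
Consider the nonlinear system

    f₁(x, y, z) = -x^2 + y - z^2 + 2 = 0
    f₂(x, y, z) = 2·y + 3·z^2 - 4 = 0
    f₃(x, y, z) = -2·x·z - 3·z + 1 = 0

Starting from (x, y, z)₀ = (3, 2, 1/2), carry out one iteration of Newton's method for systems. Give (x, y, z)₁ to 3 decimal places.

(2.187, 2.073, 0.201)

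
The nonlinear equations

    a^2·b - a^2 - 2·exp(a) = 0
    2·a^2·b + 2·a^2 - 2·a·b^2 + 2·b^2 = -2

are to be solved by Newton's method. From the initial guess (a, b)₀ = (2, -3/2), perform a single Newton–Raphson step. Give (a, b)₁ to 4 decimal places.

(0.9744, -1.6584)

At (2, -3/2): F = (-24.778112, -6.5000).
Jacobian J = [[2·a·b - 2·a - 2·exp(a), a^2], [4·a·b + 4·a - 2·b^2, 2·a^2 - 4·a·b + 4·b]].
At the point, J = [[-24.778112, 4.0000], [-8.5000, 14.0000]] (det J = -312.893571).
Solving J·Δ = −F gives Δ = (-1.0256, -0.1584).
Then the next iterate is (a, b)₁ = (0.9744, -1.6584).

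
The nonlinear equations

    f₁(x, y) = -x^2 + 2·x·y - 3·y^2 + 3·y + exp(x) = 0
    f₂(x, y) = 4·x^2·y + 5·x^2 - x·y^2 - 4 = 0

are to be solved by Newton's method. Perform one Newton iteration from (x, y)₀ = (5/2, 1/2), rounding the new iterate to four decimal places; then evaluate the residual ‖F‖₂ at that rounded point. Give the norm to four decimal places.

10.2573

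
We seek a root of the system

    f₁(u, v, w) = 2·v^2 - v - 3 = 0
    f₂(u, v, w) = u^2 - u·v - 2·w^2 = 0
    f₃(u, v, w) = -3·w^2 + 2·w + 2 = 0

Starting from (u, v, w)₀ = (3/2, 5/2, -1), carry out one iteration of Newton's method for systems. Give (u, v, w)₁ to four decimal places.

At (3/2, 5/2, -1): F = (7.0000, -3.5000, -3.0000).
Jacobian J = [[0, 4·v - 1, 0], [2·u - v, -u, -4·w], [0, 0, -6·w + 2]].
At the point, J = [[0.0000, 9.0000, 0.0000], [0.5000, -1.5000, 4.0000], [0.0000, 0.0000, 8.0000]] (det J = -36.0000).
Solving J·Δ = −F gives Δ = (1.6667, -0.7778, 0.3750).
Then the next iterate is (u, v, w)₁ = (3.1667, 1.7222, -0.6250).

(3.1667, 1.7222, -0.6250)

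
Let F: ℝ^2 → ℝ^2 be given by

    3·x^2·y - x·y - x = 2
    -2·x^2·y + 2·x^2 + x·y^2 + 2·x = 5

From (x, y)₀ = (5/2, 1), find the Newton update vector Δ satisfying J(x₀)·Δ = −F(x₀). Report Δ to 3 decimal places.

(-0.880, -0.019)

At (5/2, 1): F = (11.750, 2.500).
Jacobian J = [[6·x·y - y - 1, 3·x^2 - x], [-4·x·y + 4·x + y^2 + 2, -2·x^2 + 2·x·y]].
At the point, J = [[13.000, 16.250], [3.000, -7.500]] (det J = -146.250).
Solving J·Δ = −F gives Δ = (-0.880, -0.019).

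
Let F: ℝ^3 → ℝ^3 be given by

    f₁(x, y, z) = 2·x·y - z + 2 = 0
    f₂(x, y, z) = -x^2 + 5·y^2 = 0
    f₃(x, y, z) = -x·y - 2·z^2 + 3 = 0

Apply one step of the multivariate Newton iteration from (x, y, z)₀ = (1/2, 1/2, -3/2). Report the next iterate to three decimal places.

At (1/2, 1/2, -3/2): F = (4.000, 1.000, -1.750).
Jacobian J = [[2·y, 2·x, -1], [-2·x, 10·y, 0], [-y, -x, -4·z]].
At the point, J = [[1.000, 1.000, -1.000], [-1.000, 5.000, 0.000], [-0.500, -0.500, 6.000]] (det J = 33.000).
Solving J·Δ = −F gives Δ = (-3.205, -0.841, -0.045).
Then the next iterate is (x, y, z)₁ = (-2.705, -0.341, -1.545).

(-2.705, -0.341, -1.545)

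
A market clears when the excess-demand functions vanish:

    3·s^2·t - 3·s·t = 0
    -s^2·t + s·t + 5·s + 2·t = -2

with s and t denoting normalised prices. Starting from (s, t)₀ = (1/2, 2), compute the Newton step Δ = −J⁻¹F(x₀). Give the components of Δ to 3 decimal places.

(-0.900, -2.000)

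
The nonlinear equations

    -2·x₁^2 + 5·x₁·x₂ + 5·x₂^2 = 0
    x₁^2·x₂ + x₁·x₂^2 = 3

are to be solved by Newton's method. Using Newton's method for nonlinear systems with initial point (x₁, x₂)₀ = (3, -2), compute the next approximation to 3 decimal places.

(1.500, -1.000)

At (3, -2): F = (-28.000, -9.000).
Jacobian J = [[-4·x₁ + 5·x₂, 5·x₁ + 10·x₂], [2·x₁·x₂ + x₂^2, x₁^2 + 2·x₁·x₂]].
At the point, J = [[-22.000, -5.000], [-8.000, -3.000]] (det J = 26.000).
Solving J·Δ = −F gives Δ = (-1.500, 1.000).
Then the next iterate is (x₁, x₂)₁ = (1.500, -1.000).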